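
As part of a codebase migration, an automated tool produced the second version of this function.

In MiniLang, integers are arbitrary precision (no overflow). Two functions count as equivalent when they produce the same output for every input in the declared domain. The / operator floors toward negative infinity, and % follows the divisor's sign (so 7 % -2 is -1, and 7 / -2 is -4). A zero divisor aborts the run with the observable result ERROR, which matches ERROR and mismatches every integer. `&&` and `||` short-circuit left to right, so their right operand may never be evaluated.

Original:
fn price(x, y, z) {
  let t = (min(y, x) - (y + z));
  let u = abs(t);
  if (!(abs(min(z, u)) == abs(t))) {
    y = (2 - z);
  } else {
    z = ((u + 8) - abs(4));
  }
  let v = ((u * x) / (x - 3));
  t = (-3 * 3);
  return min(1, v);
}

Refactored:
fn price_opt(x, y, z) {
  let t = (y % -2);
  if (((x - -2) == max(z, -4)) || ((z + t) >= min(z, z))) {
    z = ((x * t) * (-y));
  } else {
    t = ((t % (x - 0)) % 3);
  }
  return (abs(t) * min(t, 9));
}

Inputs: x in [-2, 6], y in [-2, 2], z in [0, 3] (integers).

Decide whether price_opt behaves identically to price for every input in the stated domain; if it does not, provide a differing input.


Not equivalent: x=-2, y=-2, z=3 separates them (1 vs 0).
price: t becomes -3; next u becomes 3; next (!(abs(min(z, u)) == abs(t))) evaluates to false; next z becomes 7; next v becomes 1; next t becomes -9; next final value 1
price_opt: t becomes 0; next (((x - -2) == max(z, -4)) || ((z + t) >= min(z, z))) evaluates to true; next z becomes 0; next final value 0
verdict: not equivalent; witness: x=-2, y=-2, z=3


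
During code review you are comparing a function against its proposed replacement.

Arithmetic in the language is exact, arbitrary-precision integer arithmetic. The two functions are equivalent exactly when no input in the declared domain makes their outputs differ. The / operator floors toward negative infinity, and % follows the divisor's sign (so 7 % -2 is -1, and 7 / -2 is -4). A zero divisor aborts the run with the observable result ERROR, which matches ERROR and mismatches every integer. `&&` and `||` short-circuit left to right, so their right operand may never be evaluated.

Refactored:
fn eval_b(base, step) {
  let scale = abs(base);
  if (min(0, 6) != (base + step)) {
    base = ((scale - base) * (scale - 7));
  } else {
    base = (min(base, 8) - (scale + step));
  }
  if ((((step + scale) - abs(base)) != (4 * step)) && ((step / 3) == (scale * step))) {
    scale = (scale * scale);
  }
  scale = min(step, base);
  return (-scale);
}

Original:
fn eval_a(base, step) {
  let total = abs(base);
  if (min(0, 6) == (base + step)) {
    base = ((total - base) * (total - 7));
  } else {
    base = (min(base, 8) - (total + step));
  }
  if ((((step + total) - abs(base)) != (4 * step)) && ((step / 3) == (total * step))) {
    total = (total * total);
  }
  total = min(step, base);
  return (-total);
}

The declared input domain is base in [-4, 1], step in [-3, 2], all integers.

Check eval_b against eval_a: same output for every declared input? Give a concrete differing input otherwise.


There is a counterexample at base=-4, step=-3: 5 on one side, 24 on the other.
eval_a: total = 4; (min(0, 6) == (base + step)) -> false; base = -5; ((((step + total) - abs(base)) != (4 * step)) && ((step / 3) == (total * step))) -> false; total = -5; return 5
eval_b: scale = 4; (min(0, 6) != (base + step)) -> true; base = -24; ((((step + scale) - abs(base)) != (4 * step)) && ((step / 3) == (scale * step))) -> false; scale = -24; return 24
verdict: not equivalent; witness: base=-4, step=-3


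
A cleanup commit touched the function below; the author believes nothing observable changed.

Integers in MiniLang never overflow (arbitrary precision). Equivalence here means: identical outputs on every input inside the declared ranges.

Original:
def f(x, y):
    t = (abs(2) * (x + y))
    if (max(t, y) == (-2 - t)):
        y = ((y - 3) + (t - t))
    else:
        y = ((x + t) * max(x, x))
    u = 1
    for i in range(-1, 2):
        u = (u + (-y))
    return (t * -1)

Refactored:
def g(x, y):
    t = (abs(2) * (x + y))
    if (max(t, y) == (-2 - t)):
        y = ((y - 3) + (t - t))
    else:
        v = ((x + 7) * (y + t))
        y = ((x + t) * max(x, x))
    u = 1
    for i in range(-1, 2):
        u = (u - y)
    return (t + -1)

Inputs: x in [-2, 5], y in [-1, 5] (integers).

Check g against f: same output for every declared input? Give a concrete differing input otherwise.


Try x=-2, y=-1.
f: t becomes -6; next (max(t, y) == (-2 - t)) evaluates to false; next y becomes 16; next u becomes 1; next at i=-1:; next u becomes -15; next at i=0:; next u becomes -31; next at i=1:; next u becomes -47; next final value 6
g: t becomes -6; next (max(t, y) == (-2 - t)) evaluates to false; next v becomes -35; next y becomes 16; next u becomes 1; next at i=-1:; next u becomes -15; next at i=0:; next u becomes -31; next at i=1:; next u becomes -47; next final value -7
6 vs -7 — the two versions disagree here.
verdict: not equivalent; witness: x=-2, y=-1


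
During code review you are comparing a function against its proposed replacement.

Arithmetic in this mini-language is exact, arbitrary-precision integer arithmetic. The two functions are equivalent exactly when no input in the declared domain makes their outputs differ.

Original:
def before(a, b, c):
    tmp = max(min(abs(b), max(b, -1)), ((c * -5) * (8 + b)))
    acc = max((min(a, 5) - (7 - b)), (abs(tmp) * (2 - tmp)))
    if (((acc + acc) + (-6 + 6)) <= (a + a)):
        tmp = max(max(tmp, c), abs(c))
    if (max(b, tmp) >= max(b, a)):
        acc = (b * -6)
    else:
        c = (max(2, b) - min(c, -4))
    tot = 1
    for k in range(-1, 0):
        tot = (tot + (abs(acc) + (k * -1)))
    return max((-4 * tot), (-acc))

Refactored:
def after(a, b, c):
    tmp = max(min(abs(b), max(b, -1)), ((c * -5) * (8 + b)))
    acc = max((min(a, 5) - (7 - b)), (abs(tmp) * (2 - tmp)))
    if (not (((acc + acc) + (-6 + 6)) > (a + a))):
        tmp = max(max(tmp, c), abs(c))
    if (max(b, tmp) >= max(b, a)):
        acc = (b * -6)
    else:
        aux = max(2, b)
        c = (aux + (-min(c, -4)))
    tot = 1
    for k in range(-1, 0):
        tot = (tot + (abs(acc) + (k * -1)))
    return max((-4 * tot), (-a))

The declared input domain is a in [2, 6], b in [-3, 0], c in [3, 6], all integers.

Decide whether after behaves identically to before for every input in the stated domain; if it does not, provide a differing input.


Not equivalent: a=2, b=-3, c=3 separates them (-3 vs -2).
before: tmp=-1, then acc=3, then (((acc + acc) + (-6 + 6)) <= (a + a)) is false, then (max(b, tmp) >= max(b, a)) is false, then c=6, then tot=1, then (k=-1), then tot=5, then returns -3
after: tmp=-1, then acc=3, then (not (((acc + acc) + (-6 + 6)) > (a + a))) is false, then (max(b, tmp) >= max(b, a)) is false, then aux=2, then c=6, then tot=1, then (k=-1), then tot=5, then returns -2
verdict: not equivalent; witness: a=2, b=-3, c=3


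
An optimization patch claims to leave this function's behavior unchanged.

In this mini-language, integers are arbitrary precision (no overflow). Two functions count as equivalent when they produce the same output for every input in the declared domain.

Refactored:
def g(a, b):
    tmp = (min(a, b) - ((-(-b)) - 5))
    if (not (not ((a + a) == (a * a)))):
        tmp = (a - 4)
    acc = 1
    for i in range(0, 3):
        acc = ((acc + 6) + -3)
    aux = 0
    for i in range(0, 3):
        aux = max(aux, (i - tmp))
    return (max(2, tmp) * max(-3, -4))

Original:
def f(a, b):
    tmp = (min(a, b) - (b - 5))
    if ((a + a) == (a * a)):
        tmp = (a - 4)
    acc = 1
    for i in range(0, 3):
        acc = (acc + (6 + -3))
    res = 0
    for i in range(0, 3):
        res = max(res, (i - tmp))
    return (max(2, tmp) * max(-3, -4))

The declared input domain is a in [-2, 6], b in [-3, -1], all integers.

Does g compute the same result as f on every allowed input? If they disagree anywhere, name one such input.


The two are interchangeable: local variable names differ; and boolean connective usage differs, and every declared input agrees.
As a probe, take a=5, b=-2: f runs tmp = 5; ((a + a) == (a * a)) -> false; acc = 1; [i=0]; acc = 4; [i=1]; acc = 7; [i=2]; acc = 10; res = 0; [i=0]; res = 0; [i=1]; res = 0; [i=2]; res = 0; return -15; g runs tmp = 5; (not (not ((a + a) == (a * a)))) -> false; acc = 1; [i=0]; acc = 4; [i=1]; acc = 7; [i=2]; acc = 10; aux = 0; [i=0]; aux = 0; [i=1]; aux = 0; [i=2]; aux = 0; return -15; both end at -15.
An exhaustive pass over the 27 declared inputs shows identical outputs.
verdict: equivalent


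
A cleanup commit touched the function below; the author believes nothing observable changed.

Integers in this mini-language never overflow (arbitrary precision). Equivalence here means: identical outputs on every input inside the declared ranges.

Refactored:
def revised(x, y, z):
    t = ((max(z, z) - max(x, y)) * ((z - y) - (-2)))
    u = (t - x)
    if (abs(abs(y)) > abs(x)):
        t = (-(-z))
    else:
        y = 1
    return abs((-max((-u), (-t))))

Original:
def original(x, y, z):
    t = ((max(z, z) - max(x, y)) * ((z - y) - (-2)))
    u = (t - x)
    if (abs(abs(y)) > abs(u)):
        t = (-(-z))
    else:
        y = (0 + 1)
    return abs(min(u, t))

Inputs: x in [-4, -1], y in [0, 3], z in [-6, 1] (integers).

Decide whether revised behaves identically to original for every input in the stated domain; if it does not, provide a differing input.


Evaluate both at x=-2, y=3, z=-6.
original: t := 63 | u := 65 | (abs(abs(y)) > abs(u)): false | y := 1 | result 63
revised: t := 63 | u := 65 | (abs(abs(y)) > abs(x)): true | t := -6 | result 6
63 and 6 differ, so these are not the same function on this domain.
verdict: not equivalent; witness: x=-2, y=3, z=-6


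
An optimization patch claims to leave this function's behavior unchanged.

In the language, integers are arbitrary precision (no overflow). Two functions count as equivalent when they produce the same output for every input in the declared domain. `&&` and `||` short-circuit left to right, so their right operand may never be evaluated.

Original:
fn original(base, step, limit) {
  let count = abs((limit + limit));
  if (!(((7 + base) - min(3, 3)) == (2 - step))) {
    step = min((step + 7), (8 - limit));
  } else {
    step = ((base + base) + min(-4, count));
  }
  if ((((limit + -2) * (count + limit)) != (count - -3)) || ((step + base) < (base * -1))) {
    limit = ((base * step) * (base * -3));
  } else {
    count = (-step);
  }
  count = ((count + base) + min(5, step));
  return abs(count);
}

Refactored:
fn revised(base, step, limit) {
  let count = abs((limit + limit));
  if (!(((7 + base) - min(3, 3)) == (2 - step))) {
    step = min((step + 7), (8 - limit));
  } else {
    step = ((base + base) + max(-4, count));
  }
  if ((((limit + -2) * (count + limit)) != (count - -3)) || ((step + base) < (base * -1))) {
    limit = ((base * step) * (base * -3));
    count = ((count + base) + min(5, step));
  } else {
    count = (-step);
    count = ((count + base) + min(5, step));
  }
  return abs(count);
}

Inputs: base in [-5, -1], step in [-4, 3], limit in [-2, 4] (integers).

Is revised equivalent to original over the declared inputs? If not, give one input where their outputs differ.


Consider the input base=-5, step=3, limit=-2.
original: count becomes 4; next (!(((7 + base) - min(3, 3)) == (2 - step))) evaluates to false; next step becomes -14; next ((((limit + -2) * (count + limit)) != (count - -3)) || ((step + base) < (base * -1))) evaluates to true; next limit becomes 1050; next count becomes -15; next final value 15
revised: count becomes 4; next (!(((7 + base) - min(3, 3)) == (2 - step))) evaluates to false; next step becomes -6; next ((((limit + -2) * (count + limit)) != (count - -3)) || ((step + base) < (base * -1))) evaluates to true; next limit becomes 450; next count becomes -7; next final value 7
15 and 7 differ, so these are not the same function on this domain.
verdict: not equivalent; witness: base=-5, step=3, limit=-2


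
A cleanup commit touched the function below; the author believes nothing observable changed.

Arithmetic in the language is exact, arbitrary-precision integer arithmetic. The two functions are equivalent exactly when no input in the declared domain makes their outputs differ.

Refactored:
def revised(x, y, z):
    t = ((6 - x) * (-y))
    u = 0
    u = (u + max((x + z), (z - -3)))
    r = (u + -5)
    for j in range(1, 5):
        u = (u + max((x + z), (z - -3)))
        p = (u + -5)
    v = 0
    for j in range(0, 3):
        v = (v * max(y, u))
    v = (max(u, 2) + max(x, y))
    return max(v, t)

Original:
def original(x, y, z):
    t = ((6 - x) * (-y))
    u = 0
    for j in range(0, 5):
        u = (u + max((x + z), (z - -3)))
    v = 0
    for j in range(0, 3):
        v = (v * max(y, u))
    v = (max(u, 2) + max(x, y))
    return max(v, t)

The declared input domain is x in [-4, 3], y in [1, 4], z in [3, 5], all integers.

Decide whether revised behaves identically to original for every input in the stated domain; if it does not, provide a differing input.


Comparing the listings, the differences include: arithmetic usage differs; also constant usage differs; also local variable names differ; also statement counts differ; also loop structure differs; also min/max/abs usage differs.
As a probe, take x=1, y=3, z=5: original runs t = -15; u = 0; [j=0]; u = 8; [j=1]; u = 16; [j=2]; u = 24; [j=3]; u = 32; [j=4]; u = 40; v = 0; [j=0]; v = 0; [j=1]; v = 0; [j=2]; v = 0; v = 43; return 43; revised runs t = -15; u = 0; u = 8; r = 3; [j=1]; u = 16; p = 11; [j=2]; u = 24; p = 19; [j=3]; u = 32; p = 27; [j=4]; u = 40; p = 35; v = 0; [j=0]; v = 0; [j=1]; v = 0; [j=2]; v = 0; v = 43; return 43; both end at 43.
Checked all 96 inputs in the declared domain: the outputs agree on every one.
verdict: equivalent


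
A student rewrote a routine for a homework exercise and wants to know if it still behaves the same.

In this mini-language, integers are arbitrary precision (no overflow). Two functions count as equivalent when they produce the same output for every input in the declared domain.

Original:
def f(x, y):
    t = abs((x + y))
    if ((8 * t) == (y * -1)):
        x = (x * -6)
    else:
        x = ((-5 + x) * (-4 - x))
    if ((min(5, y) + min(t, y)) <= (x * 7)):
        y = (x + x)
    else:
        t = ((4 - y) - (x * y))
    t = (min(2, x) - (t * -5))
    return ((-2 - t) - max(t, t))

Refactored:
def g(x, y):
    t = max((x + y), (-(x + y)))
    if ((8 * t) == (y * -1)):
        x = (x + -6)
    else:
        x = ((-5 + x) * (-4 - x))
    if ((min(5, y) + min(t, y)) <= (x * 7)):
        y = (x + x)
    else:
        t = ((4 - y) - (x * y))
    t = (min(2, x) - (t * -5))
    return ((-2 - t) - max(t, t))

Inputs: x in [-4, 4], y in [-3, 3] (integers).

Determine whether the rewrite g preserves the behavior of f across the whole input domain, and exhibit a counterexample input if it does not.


The rewrite breaks on x=0, y=0, where the results are -2 and -30.
f: t becomes 0; next ((8 * t) == (y * -1)) evaluates to true; next x becomes 0; next ((min(5, y) + min(t, y)) <= (x * 7)) evaluates to true; next y becomes 0; next t becomes 0; next final value -2
g: t becomes 0; next ((8 * t) == (y * -1)) evaluates to true; next x becomes -6; next ((min(5, y) + min(t, y)) <= (x * 7)) evaluates to false; next t becomes 4; next t becomes 14; next final value -30
verdict: not equivalent; witness: x=0, y=0


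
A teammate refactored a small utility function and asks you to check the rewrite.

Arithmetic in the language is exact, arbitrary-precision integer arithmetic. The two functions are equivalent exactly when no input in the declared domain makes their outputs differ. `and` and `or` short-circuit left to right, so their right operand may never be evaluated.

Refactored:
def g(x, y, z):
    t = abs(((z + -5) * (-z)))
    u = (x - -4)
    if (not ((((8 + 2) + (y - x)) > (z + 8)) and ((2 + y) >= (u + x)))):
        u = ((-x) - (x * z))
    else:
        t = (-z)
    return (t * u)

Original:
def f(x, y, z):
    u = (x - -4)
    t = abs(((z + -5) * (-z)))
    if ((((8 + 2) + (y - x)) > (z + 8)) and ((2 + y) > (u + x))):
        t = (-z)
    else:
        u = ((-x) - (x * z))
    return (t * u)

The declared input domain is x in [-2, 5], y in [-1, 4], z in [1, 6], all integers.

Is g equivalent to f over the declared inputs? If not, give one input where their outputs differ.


Evaluate both at x=-1, y=0, z=1.
f: u=3, then t=4, then ((((8 + 2) + (y - x)) > (z + 8)) and ((2 + y) > (u + x))) is false, then u=2, then returns 8
g: t=4, then u=3, then (not ((((8 + 2) + (y - x)) > (z + 8)) and ((2 + y) >= (u + x)))) is false, then t=-1, then returns -3
8 != -3, so the rewrite changes behavior.
verdict: not equivalent; witness: x=-1, y=0, z=1


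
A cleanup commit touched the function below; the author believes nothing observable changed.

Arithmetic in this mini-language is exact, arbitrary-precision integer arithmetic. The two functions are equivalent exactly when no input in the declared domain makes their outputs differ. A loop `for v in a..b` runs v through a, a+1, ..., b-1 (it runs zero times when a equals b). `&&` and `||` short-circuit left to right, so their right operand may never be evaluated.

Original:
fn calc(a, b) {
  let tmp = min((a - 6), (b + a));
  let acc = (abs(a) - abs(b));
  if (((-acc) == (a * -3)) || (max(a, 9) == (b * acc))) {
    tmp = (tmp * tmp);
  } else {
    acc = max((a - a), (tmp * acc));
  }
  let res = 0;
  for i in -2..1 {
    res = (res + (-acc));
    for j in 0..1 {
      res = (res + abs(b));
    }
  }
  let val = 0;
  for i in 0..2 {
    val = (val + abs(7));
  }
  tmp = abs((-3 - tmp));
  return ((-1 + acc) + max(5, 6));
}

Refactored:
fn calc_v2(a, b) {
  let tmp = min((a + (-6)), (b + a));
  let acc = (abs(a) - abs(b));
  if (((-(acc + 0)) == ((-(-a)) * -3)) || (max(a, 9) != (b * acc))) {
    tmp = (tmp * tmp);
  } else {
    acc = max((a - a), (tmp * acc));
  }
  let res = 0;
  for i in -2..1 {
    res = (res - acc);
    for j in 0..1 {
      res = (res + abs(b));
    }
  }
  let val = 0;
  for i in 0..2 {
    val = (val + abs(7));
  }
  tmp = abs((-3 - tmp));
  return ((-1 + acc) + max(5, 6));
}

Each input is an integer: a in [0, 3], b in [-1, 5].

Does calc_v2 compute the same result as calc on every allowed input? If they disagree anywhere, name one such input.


At a=0, b=-1: calc gives 11, calc_v2 gives 4.
verdict: not equivalent; witness: a=0, b=-1


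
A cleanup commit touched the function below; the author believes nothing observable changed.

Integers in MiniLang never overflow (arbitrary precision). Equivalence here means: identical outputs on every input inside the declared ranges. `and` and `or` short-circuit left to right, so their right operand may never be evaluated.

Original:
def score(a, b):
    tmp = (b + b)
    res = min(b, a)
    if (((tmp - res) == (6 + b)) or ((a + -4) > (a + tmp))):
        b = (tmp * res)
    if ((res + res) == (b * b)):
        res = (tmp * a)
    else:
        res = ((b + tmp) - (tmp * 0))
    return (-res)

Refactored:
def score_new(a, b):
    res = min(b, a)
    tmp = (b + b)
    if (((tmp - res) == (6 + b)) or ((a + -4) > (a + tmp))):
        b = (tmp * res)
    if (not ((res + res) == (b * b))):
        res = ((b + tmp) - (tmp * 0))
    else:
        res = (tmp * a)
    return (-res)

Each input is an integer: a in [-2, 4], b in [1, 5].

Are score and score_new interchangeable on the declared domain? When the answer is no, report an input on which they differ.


Behavior is preserved: although boolean connective usage differs, the outputs never diverge.
As a probe, take a=2, b=2: score runs tmp = 4; res = 2; (((tmp - res) == (6 + b)) or ((a + -4) > (a + tmp))) -> false; ((res + res) == (b * b)) -> true; res = 8; return -8; score_new runs res = 2; tmp = 4; (((tmp - res) == (6 + b)) or ((a + -4) > (a + tmp))) -> false; (not ((res + res) == (b * b))) -> false; res = 8; return -8; both end at -8.
Across all 35 domain points the two functions coincide.
verdict: equivalent


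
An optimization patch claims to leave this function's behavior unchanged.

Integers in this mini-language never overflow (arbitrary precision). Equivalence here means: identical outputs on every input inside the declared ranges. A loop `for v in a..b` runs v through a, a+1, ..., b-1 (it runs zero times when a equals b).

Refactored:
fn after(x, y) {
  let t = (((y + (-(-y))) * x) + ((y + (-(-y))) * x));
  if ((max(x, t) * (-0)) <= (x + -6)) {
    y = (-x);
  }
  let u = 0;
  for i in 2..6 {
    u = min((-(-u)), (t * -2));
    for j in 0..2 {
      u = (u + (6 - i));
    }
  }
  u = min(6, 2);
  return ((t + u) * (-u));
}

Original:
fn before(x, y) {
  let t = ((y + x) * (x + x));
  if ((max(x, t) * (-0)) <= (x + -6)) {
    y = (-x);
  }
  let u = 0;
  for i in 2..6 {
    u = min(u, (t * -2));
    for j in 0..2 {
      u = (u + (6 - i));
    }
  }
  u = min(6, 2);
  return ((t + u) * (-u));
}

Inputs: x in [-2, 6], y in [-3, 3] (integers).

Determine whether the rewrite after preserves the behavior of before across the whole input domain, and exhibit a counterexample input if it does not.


Not equivalent: x=-2, y=-3 separates them (-44 vs -52).
before: t=20, then ((max(x, t) * (-0)) <= (x + -6)) is false, then u=0, then (i=2), then u=-40, then (j=0), then u=-36, then (j=1), then u=-32, then (i=3), then u=-40, then (j=0), then u=-37, then (j=1), then u=-34, then (i=4), then u=-40, then (j=0), then u=-38, then (j=1), then u=-36, then (i=5), then u=-40, then (j=0), then u=-39, then (j=1), then u=-38, then u=2, then returns -44
after: t=24, then ((max(x, t) * (-0)) <= (x + -6)) is false, then u=0, then (i=2), then u=-48, then (j=0), then u=-44, then (j=1), then u=-40, then (i=3), then u=-48, then (j=0), then u=-45, then (j=1), then u=-42, then (i=4), then u=-48, then (j=0), then u=-46, then (j=1), then u=-44, then (i=5), then u=-48, then (j=0), then u=-47, then (j=1), then u=-46, then u=2, then returns -52
verdict: not equivalent; witness: x=-2, y=-3


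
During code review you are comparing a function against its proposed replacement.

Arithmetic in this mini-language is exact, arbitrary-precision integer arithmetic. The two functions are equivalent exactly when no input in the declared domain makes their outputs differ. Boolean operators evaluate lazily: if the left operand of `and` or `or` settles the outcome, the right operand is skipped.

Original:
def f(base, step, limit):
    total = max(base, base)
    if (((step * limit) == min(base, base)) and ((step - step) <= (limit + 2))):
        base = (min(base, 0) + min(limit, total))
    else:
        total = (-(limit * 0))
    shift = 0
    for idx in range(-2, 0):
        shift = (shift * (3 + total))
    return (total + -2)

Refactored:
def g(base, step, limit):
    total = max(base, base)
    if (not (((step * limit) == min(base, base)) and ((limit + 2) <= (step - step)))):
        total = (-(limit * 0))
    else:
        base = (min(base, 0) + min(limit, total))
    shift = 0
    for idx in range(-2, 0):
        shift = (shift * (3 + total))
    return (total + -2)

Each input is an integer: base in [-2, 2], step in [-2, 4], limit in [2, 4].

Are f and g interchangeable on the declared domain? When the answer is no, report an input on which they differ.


There is a counterexample at base=-2, step=-1, limit=2: -4 on one side, -2 on the other.
f: total becomes -2; next (((step * limit) == min(base, base)) and ((step - step) <= (limit + 2))) evaluates to true; next base becomes -4; next shift becomes 0; next at idx=-2:; next shift becomes 0; next at idx=-1:; next shift becomes 0; next final value -4
g: total becomes -2; next (not (((step * limit) == min(base, base)) and ((limit + 2) <= (step - step)))) evaluates to true; next total becomes 0; next shift becomes 0; next at idx=-2:; next shift becomes 0; next at idx=-1:; next shift becomes 0; next final value -2
verdict: not equivalent; witness: base=-2, step=-1, limit=2


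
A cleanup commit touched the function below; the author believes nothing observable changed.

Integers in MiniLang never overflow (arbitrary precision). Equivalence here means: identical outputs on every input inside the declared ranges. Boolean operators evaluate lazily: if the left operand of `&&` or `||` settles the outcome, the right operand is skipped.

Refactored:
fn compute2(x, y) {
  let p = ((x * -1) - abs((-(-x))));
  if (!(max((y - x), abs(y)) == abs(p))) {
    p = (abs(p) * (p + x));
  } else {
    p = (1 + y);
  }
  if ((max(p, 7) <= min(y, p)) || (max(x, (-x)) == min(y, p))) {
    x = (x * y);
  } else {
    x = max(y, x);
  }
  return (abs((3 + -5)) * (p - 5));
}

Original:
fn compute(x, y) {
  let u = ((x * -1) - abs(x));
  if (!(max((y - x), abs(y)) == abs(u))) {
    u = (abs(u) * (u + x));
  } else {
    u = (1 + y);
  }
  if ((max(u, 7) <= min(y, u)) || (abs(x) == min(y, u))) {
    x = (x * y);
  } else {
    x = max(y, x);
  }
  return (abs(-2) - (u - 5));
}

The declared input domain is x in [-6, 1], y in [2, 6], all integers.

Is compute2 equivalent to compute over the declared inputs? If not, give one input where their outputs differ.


Not equivalent: x=-6, y=2 separates them (7 vs -10).
compute: u becomes 0; next (!(max((y - x), abs(y)) == abs(u))) evaluates to true; next u becomes 0; next ((max(u, 7) <= min(y, u)) || (abs(x) == min(y, u))) evaluates to false; next x becomes 2; next final value 7
compute2: p becomes 0; next (!(max((y - x), abs(y)) == abs(p))) evaluates to true; next p becomes 0; next ((max(p, 7) <= min(y, p)) || (max(x, (-x)) == min(y, p))) evaluates to false; next x becomes 2; next final value -10
verdict: not equivalent; witness: x=-6, y=2


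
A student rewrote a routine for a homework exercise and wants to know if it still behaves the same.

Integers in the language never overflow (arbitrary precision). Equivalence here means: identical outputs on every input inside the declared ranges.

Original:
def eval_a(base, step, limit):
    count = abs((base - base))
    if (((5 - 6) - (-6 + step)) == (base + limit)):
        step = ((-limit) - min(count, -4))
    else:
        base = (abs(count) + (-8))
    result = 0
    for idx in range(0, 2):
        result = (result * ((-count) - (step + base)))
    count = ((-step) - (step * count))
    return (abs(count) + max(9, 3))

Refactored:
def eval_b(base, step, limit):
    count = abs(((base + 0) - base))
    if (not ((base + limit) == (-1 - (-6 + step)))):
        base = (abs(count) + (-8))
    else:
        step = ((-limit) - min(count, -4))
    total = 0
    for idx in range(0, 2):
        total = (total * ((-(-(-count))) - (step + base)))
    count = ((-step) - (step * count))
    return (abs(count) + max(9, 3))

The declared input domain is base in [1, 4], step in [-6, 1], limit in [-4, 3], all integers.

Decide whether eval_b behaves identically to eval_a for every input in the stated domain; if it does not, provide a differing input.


This is a faithful refactor — arithmetic usage differs; local variable names differ; constant usage differs; boolean connective usage differs, but the computed results match everywhere.
Spot check at base=1, step=-3, limit=-1 — eval_a: count = 0; (((5 - 6) - (-6 + step)) == (base + limit)) -> false; base = -8; result = 0; [idx=0]; result = 0; [idx=1]; result = 0; count = 3; return 12. eval_b: count = 0; (not ((base + limit) == (-1 - (-6 + step)))) -> true; base = -8; total = 0; [idx=0]; total = 0; [idx=1]; total = 0; count = 3; return 12. Both give 12.
Every one of the 256 inputs gives matching results.
verdict: equivalent


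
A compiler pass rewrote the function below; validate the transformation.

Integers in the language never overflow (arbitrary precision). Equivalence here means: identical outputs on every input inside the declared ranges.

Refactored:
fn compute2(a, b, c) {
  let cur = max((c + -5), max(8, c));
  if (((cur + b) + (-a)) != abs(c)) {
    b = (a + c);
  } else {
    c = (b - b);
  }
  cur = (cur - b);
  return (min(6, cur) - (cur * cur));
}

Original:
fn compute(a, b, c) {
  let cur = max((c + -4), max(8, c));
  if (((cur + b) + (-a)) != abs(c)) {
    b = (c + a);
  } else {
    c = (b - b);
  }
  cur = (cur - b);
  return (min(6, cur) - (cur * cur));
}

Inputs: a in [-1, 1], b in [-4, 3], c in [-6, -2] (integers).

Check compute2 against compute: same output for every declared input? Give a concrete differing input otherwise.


The suspicious edit (`-4` became `-5`) never changes the result for any input inside the declared domain.
Tracing a=1, b=-1, c=-6: compute: cur becomes 8; next (((cur + b) + (-a)) != abs(c)) evaluates to false; next c becomes 0; next cur becomes 9; next final value -75 | compute2: cur becomes 8; next (((cur + b) + (-a)) != abs(c)) evaluates to false; next c becomes 0; next cur becomes 9; next final value -75 — matching result -75.
Across all 120 domain points the two functions coincide.
verdict: equivalent


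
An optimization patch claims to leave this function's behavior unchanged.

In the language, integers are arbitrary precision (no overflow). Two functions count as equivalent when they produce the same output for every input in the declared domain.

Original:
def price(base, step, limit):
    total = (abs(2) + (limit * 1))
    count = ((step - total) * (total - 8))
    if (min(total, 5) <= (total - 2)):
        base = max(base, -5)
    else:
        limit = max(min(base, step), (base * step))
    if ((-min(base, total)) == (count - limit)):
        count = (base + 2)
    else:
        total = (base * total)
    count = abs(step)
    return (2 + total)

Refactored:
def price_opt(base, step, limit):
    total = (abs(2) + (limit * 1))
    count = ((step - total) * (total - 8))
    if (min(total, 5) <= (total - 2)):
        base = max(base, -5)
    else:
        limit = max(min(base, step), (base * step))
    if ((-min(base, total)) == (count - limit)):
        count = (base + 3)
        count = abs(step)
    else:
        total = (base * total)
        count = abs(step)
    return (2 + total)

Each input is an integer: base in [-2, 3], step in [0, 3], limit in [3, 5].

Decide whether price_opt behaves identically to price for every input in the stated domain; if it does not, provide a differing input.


The suspicious edit (`2` became `3`) never changes the result for any input inside the declared domain.
Spot check at base=0, step=1, limit=3 — price: total := 5 | count := 12 | (min(total, 5) <= (total - 2)): false | limit := 0 | ((-min(base, total)) == (count - limit)): false | total := 0 | count := 1 | result 2. price_opt: total := 5 | count := 12 | (min(total, 5) <= (total - 2)): false | limit := 0 | ((-min(base, total)) == (count - limit)): false | total := 0 | count := 1 | result 2. Both give 2.
Sweeping the whole domain (72 inputs) finds no disagreement.
verdict: equivalent


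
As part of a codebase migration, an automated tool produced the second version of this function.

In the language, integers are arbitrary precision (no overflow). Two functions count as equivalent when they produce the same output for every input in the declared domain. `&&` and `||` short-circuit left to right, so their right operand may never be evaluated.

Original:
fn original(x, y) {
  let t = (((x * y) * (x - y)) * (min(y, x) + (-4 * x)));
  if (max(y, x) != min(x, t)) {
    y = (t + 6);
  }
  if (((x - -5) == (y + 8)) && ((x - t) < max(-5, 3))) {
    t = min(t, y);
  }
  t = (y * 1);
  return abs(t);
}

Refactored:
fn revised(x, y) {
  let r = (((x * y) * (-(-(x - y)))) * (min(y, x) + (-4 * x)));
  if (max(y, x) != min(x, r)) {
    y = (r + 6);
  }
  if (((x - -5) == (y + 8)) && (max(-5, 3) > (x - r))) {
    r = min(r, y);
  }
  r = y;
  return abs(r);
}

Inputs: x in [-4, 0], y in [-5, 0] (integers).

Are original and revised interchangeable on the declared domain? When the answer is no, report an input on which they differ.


Reading the diff, among the changes: local variable names differ, plus arithmetic usage differs, plus constant usage differs, plus comparison usage differs.
Spot check at x=0, y=0 — original: t = 0; (max(y, x) != min(x, t)) -> false; (((x - -5) == (y + 8)) && ((x - t) < max(-5, 3))) -> false; t = 0; return 0. revised: r = 0; (max(y, x) != min(x, r)) -> false; (((x - -5) == (y + 8)) && (max(-5, 3) > (x - r))) -> false; r = 0; return 0. Both give 0.
Every one of the 30 inputs gives matching results.
verdict: equivalent


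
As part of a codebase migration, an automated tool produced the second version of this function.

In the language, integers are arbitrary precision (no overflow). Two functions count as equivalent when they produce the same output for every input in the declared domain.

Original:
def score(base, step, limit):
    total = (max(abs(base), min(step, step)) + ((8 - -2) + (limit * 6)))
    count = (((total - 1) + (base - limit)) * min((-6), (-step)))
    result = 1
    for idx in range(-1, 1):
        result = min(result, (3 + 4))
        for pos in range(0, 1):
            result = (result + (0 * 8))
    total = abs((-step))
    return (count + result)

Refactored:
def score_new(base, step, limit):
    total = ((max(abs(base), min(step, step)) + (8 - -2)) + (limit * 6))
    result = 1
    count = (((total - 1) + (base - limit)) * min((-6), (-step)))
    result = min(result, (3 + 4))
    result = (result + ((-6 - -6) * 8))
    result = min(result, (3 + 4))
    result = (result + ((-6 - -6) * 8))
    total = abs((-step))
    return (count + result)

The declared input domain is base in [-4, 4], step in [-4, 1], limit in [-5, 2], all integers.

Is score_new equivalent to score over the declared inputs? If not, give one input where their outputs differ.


Side by side, the visible changes include: min/max/abs usage differs; arithmetic usage differs; constant usage differs; loop structure differs; local variable names differ.
Spot check at base=-3, step=0, limit=-5 — score: total becomes -17; next count becomes 96; next result becomes 1; next at idx=-1:; next result becomes 1; next at pos=0:; next result becomes 1; next at idx=0:; next result becomes 1; next at pos=0:; next result becomes 1; next total becomes 0; next final value 97. score_new: total becomes -17; next result becomes 1; next count becomes 96; next result becomes 1; next result becomes 1; next result becomes 1; next result becomes 1; next total becomes 0; next final value 97. Both give 97.
Sweeping the whole domain (432 inputs) finds no disagreement.
verdict: equivalent


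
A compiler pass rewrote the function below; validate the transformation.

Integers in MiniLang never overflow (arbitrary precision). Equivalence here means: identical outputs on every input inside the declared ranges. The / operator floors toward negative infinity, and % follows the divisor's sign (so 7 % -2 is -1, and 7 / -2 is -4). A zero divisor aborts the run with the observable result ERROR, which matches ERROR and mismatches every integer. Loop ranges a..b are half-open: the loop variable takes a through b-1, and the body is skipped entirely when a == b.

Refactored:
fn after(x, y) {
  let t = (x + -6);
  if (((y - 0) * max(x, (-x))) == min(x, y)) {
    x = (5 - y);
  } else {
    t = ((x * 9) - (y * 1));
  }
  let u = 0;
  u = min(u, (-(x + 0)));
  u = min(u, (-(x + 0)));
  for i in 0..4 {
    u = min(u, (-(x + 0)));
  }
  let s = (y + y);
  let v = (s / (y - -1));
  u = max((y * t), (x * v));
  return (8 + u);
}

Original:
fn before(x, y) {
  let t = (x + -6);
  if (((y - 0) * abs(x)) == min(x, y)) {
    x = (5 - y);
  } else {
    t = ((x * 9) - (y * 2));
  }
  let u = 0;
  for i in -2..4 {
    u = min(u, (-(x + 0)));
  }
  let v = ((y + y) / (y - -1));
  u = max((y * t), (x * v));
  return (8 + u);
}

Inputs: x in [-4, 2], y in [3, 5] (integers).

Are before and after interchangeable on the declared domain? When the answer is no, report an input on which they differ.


Try x=1, y=3.
before: t becomes -5; next (((y - 0) * abs(x)) == min(x, y)) evaluates to false; next t becomes 3; next u becomes 0; next at i=-2:; next u becomes -1; next at i=-1:; next u becomes -1; next at i=0:; next u becomes -1; next at i=1:; next u becomes -1; next at i=2:; next u becomes -1; next at i=3:; next u becomes -1; next v becomes 1; next u becomes 9; next final value 17
after: t becomes -5; next (((y - 0) * max(x, (-x))) == min(x, y)) evaluates to false; next t becomes 6; next u becomes 0; next u becomes -1; next u becomes -1; next at i=0:; next u becomes -1; next at i=1:; next u becomes -1; next at i=2:; next u becomes -1; next at i=3:; next u becomes -1; next s becomes 6; next v becomes 1; next u becomes 18; next final value 26
17 against 26: the behavior changed.
verdict: not equivalent; witness: x=1, y=3


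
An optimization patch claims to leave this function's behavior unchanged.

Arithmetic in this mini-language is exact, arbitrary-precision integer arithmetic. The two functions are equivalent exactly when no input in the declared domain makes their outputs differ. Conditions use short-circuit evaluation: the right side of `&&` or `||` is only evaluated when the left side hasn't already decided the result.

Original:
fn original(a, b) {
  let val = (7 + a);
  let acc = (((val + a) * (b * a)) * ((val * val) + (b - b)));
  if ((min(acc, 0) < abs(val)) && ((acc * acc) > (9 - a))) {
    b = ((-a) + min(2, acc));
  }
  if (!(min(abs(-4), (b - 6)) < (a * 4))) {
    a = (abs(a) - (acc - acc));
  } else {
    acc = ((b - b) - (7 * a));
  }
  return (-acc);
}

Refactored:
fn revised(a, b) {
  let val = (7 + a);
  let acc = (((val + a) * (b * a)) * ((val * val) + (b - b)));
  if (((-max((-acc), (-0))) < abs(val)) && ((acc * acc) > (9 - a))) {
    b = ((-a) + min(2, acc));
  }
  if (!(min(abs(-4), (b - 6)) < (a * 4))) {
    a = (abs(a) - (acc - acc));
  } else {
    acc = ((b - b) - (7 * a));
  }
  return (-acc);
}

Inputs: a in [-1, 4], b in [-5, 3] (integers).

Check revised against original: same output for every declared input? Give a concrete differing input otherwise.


The two versions differ — the changes include min/max/abs usage differs.
One worked example (a=-1, b=3) — original: val becomes 6; next acc becomes -540; next ((min(acc, 0) < abs(val)) && ((acc * acc) > (9 - a))) evaluates to true; next b becomes -539; next (!(min(abs(-4), (b - 6)) < (a * 4))) evaluates to false; next acc becomes 7; next final value -7; revised: val becomes 6; next acc becomes -540; next (((-max((-acc), (-0))) < abs(val)) && ((acc * acc) > (9 - a))) evaluates to true; next b becomes -539; next (!(min(abs(-4), (b - 6)) < (a * 4))) evaluates to false; next acc becomes 7; next final value -7; agreement on -7.
An exhaustive pass over the 54 declared inputs shows identical outputs.
verdict: equivalent


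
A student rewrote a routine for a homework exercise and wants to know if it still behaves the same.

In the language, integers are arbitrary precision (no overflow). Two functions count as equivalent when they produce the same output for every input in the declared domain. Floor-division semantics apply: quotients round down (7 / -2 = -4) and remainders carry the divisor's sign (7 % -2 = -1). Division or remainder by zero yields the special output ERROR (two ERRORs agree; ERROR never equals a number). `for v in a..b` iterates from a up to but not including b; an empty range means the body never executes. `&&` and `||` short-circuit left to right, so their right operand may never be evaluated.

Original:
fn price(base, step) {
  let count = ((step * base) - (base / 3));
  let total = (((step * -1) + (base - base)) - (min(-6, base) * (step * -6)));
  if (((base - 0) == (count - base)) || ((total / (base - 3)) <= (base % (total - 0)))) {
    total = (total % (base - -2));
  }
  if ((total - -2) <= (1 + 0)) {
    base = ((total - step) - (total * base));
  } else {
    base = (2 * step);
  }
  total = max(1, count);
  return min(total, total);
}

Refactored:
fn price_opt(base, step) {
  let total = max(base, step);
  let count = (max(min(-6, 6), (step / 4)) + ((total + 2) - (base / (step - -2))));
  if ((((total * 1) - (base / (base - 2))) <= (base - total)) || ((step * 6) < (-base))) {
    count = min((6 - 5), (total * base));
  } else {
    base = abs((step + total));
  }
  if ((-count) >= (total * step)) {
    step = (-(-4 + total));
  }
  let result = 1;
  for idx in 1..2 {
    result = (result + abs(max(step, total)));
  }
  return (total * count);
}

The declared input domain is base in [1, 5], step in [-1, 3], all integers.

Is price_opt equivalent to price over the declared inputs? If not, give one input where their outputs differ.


Input base=1, step=0: ERROR from price versus 3 from price_opt.
verdict: not equivalent; witness: base=1, step=0
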